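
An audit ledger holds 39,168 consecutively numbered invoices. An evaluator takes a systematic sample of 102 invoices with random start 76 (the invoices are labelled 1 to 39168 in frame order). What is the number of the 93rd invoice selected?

35404

k = 39168/102 = 384
93rd selection = r + (93−1)·k = 76 + 92×384 = 76 + 35328 = 35404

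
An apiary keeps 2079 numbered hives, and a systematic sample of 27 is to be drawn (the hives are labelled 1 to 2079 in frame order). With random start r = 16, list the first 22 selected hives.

16, 93, 170, 247, 324, 401, 478, 555, 632, 709, 786, 863, 940, 1017, 1094, 1171, 1248, 1325, 1402, 1479, 1556, 1633

k = N/n = 2079/27 = 77
hive 1: 16
hive 2: 16 + 77 = 93
hive 3: 93 + 77 = 170
hive 4: 170 + 77 = 247
hive 5: 247 + 77 = 324
hive 6: 324 + 77 = 401
hive 7: 401 + 77 = 478
hive 8: 478 + 77 = 555
hive 9: 555 + 77 = 632
hive 10: 632 + 77 = 709
hive 11: 709 + 77 = 786
hive 12: 786 + 77 = 863
hive 13: 863 + 77 = 940
hive 14: 940 + 77 = 1017
hive 15: 1017 + 77 = 1094
hive 16: 1094 + 77 = 1171
hive 17: 1171 + 77 = 1248
hive 18: 1248 + 77 = 1325
hive 19: 1325 + 77 = 1402
hive 20: 1402 + 77 = 1479
hive 21: 1479 + 77 = 1556
hive 22: 1556 + 77 = 1633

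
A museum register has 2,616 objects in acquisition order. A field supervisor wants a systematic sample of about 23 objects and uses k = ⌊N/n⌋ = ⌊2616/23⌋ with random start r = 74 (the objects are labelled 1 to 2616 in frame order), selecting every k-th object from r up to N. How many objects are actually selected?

k = ⌊2616/23⌋ = 113
Achieved size = ⌊(2616 − 74)/113⌋ + 1 = ⌊2542/113⌋ + 1 = 22 + 1 = 23
(last selection: 74 + 22×113 = 2560 ≤ 2616; next would be 2673 > 2616)

23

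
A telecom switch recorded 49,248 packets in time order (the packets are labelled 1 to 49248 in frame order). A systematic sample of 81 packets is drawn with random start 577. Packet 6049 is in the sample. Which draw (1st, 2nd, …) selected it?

k = 49248/81 = 608
position = (6049 − 577)/608 + 1 = 5472/608 + 1 = 9 + 1 = 10

10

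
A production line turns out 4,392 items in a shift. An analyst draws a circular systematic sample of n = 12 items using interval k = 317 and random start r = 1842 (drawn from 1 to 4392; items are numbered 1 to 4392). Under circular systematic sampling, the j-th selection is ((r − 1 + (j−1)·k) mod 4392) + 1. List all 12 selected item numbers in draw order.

1842, 2159, 2476, 2793, 3110, 3427, 3744, 4061, 4378, 303, 620, 937

Selection 1: 1842
Selection 2: 1842 + 317 = 2159
Selection 3: 2159 + 317 = 2476
Selection 4: 2476 + 317 = 2793
Selection 5: 2793 + 317 = 3110
Selection 6: 3110 + 317 = 3427
Selection 7: 3427 + 317 = 3744
Selection 8: 3744 + 317 = 4061
Selection 9: 4061 + 317 = 4378
Selection 10: 4378 + 317 = 4695 → 4695 − 4392 = 303
Selection 11: 303 + 317 = 620
Selection 12: 620 + 317 = 937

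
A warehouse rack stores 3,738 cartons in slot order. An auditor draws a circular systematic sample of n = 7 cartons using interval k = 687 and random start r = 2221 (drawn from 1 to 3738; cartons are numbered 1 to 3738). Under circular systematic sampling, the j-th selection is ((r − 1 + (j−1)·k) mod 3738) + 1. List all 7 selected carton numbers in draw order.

2221, 2908, 3595, 544, 1231, 1918, 2605

Selection 1: 2221
Selection 2: 2221 + 687 = 2908
Selection 3: 2908 + 687 = 3595
Selection 4: 3595 + 687 = 4282 → 4282 − 3738 = 544
Selection 5: 544 + 687 = 1231
Selection 6: 1231 + 687 = 1918
Selection 7: 1918 + 687 = 2605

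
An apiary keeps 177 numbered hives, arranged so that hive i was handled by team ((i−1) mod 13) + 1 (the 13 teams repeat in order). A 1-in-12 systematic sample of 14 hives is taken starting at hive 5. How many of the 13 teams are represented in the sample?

Consecutive selections differ by k = 12, so their team numbers differ by 12 mod 13 = 12.
gcd(12, 13) = 1, so the sample visits 13/1 = 13 distinct residues mod 13.
Start 5 is team 5; the teams hit are 1, 2, 3, 4, 5, 6, 7, 8, 9, 10, 11, 12, 13.

13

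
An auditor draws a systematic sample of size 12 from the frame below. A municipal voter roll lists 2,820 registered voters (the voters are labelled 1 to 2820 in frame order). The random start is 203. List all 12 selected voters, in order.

k = N/n = 2820/12 = 235
voter 1: 203
voter 2: 203 + 235 = 438
voter 3: 438 + 235 = 673
voter 4: 673 + 235 = 908
voter 5: 908 + 235 = 1143
voter 6: 1143 + 235 = 1378
voter 7: 1378 + 235 = 1613
voter 8: 1613 + 235 = 1848
voter 9: 1848 + 235 = 2083
voter 10: 2083 + 235 = 2318
voter 11: 2318 + 235 = 2553
voter 12: 2553 + 235 = 2788

203, 438, 673, 908, 1143, 1378, 1613, 1848, 2083, 2318, 2553, 2788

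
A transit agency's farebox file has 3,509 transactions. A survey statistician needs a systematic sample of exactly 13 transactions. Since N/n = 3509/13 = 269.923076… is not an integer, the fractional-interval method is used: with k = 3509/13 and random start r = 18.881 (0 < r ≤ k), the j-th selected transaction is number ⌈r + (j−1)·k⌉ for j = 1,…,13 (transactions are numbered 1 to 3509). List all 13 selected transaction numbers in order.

19, 289, 559, 829, 1099, 1369, 1639, 1909, 2179, 2449, 2719, 2989, 3258

j=1: r + 0k = 18.881 → ⌈·⌉ = 19
j=2: r + 1k = 288.804076… → ⌈·⌉ = 289
j=3: r + 2k = 558.727153… → ⌈·⌉ = 559
j=4: r + 3k = 828.650230… → ⌈·⌉ = 829
j=5: r + 4k = 1098.573307… → ⌈·⌉ = 1099
j=6: r + 5k = 1368.496384… → ⌈·⌉ = 1369
j=7: r + 6k = 1638.419461… → ⌈·⌉ = 1639
j=8: r + 7k = 1908.342538… → ⌈·⌉ = 1909
j=9: r + 8k = 2178.265615… → ⌈·⌉ = 2179
j=10: r + 9k = 2448.188692… → ⌈·⌉ = 2449
j=11: r + 10k = 2718.111769… → ⌈·⌉ = 2719
j=12: r + 11k = 2988.034846… → ⌈·⌉ = 2989
j=13: r + 12k = 3257.957923… → ⌈·⌉ = 3258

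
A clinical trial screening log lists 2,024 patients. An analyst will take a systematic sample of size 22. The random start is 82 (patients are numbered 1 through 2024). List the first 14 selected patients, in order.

k = N/n = 2024/22 = 92
patient 1: 82
patient 2: 82 + 92 = 174
patient 3: 174 + 92 = 266
patient 4: 266 + 92 = 358
patient 5: 358 + 92 = 450
patient 6: 450 + 92 = 542
patient 7: 542 + 92 = 634
patient 8: 634 + 92 = 726
patient 9: 726 + 92 = 818
patient 10: 818 + 92 = 910
patient 11: 910 + 92 = 1002
patient 12: 1002 + 92 = 1094
patient 13: 1094 + 92 = 1186
patient 14: 1186 + 92 = 1278

82, 174, 266, 358, 450, 542, 634, 726, 818, 910, 1002, 1094, 1186, 1278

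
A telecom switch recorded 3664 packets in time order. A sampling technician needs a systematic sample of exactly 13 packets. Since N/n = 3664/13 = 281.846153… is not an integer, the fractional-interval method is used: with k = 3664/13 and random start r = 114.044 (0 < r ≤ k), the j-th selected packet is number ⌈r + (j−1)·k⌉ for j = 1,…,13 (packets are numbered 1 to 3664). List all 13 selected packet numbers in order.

j=1: r + 0k = 114.044 → ⌈·⌉ = 115
j=2: r + 1k = 395.890153… → ⌈·⌉ = 396
j=3: r + 2k = 677.736307… → ⌈·⌉ = 678
j=4: r + 3k = 959.582461… → ⌈·⌉ = 960
j=5: r + 4k = 1241.428615… → ⌈·⌉ = 1242
j=6: r + 5k = 1523.274769… → ⌈·⌉ = 1524
j=7: r + 6k = 1805.120923… → ⌈·⌉ = 1806
j=8: r + 7k = 2086.967076… → ⌈·⌉ = 2087
j=9: r + 8k = 2368.813230… → ⌈·⌉ = 2369
j=10: r + 9k = 2650.659384… → ⌈·⌉ = 2651
j=11: r + 10k = 2932.505538… → ⌈·⌉ = 2933
j=12: r + 11k = 3214.351692… → ⌈·⌉ = 3215
j=13: r + 12k = 3496.197846… → ⌈·⌉ = 3497

115, 396, 678, 960, 1242, 1524, 1806, 2087, 2369, 2651, 2933, 3215, 3497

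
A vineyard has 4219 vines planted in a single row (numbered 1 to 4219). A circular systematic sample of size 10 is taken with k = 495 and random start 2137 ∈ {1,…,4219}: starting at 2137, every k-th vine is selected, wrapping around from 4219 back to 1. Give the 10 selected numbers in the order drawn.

Selection 1: 2137
Selection 2: 2137 + 495 = 2632
Selection 3: 2632 + 495 = 3127
Selection 4: 3127 + 495 = 3622
Selection 5: 3622 + 495 = 4117
Selection 6: 4117 + 495 = 4612 → 4612 − 4219 = 393
Selection 7: 393 + 495 = 888
Selection 8: 888 + 495 = 1383
Selection 9: 1383 + 495 = 1878
Selection 10: 1878 + 495 = 2373

2137, 2632, 3127, 3622, 4117, 393, 888, 1383, 1878, 2373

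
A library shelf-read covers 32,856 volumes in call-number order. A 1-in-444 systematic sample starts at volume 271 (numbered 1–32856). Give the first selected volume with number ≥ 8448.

8707

k = 444
Steps past start: ⌈(8448 − 271)/444⌉ = ⌈8177/444⌉ = 19
Selected volume: 271 + 19×444 = 8707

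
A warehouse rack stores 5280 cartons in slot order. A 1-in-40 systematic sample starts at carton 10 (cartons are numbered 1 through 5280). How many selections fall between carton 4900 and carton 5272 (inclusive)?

k = 40
First selection ≥ 4900: 10 + ⌈(4900−10)/40⌉·40 = 10 + 123×40 = 4930
Last selection ≤ 5272: 10 + ⌊(5272−10)/40⌋·40 = 10 + 131×40 = 5250
Count = 131 − 123 + 1 = 9

9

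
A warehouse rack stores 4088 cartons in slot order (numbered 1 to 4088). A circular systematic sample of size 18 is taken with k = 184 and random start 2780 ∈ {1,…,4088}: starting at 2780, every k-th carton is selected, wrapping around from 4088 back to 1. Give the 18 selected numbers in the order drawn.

Selection 1: 2780
Selection 2: 2780 + 184 = 2964
Selection 3: 2964 + 184 = 3148
Selection 4: 3148 + 184 = 3332
Selection 5: 3332 + 184 = 3516
Selection 6: 3516 + 184 = 3700
Selection 7: 3700 + 184 = 3884
Selection 8: 3884 + 184 = 4068
Selection 9: 4068 + 184 = 4252 → 4252 − 4088 = 164
Selection 10: 164 + 184 = 348
Selection 11: 348 + 184 = 532
Selection 12: 532 + 184 = 716
Selection 13: 716 + 184 = 900
Selection 14: 900 + 184 = 1084
Selection 15: 1084 + 184 = 1268
Selection 16: 1268 + 184 = 1452
Selection 17: 1452 + 184 = 1636
Selection 18: 1636 + 184 = 1820

2780, 2964, 3148, 3332, 3516, 3700, 3884, 4068, 164, 348, 532, 716, 900, 1084, 1268, 1452, 1636, 1820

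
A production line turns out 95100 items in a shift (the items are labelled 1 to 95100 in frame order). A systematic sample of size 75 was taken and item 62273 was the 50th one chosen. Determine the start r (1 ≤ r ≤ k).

141

k = 95100/75 = 1268
r = 62273 − (50−1)×1268 = 62273 − 62132 = 141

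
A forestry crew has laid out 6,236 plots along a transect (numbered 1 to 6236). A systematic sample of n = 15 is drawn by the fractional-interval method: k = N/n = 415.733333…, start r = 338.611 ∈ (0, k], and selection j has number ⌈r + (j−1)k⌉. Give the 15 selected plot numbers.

j=1: r + 0k = 338.611 → ⌈·⌉ = 339
j=2: r + 1k = 754.344333… → ⌈·⌉ = 755
j=3: r + 2k = 1170.077666… → ⌈·⌉ = 1171
j=4: r + 3k = 1585.811 → ⌈·⌉ = 1586
j=5: r + 4k = 2001.544333… → ⌈·⌉ = 2002
j=6: r + 5k = 2417.277666… → ⌈·⌉ = 2418
j=7: r + 6k = 2833.011 → ⌈·⌉ = 2834
j=8: r + 7k = 3248.744333… → ⌈·⌉ = 3249
j=9: r + 8k = 3664.477666… → ⌈·⌉ = 3665
j=10: r + 9k = 4080.211 → ⌈·⌉ = 4081
j=11: r + 10k = 4495.944333… → ⌈·⌉ = 4496
j=12: r + 11k = 4911.677666… → ⌈·⌉ = 4912
j=13: r + 12k = 5327.411 → ⌈·⌉ = 5328
j=14: r + 13k = 5743.144333… → ⌈·⌉ = 5744
j=15: r + 14k = 6158.877666… → ⌈·⌉ = 6159

339, 755, 1171, 1586, 2002, 2418, 2834, 3249, 3665, 4081, 4496, 4912, 5328, 5744, 6159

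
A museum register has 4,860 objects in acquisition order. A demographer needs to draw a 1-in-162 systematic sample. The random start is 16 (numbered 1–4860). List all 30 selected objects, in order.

object 1: 16
object 2: 16 + 162 = 178
object 3: 178 + 162 = 340
object 4: 340 + 162 = 502
object 5: 502 + 162 = 664
object 6: 664 + 162 = 826
object 7: 826 + 162 = 988
object 8: 988 + 162 = 1150
object 9: 1150 + 162 = 1312
object 10: 1312 + 162 = 1474
object 11: 1474 + 162 = 1636
object 12: 1636 + 162 = 1798
object 13: 1798 + 162 = 1960
object 14: 1960 + 162 = 2122
object 15: 2122 + 162 = 2284
object 16: 2284 + 162 = 2446
object 17: 2446 + 162 = 2608
object 18: 2608 + 162 = 2770
object 19: 2770 + 162 = 2932
object 20: 2932 + 162 = 3094
object 21: 3094 + 162 = 3256
object 22: 3256 + 162 = 3418
object 23: 3418 + 162 = 3580
object 24: 3580 + 162 = 3742
object 25: 3742 + 162 = 3904
object 26: 3904 + 162 = 4066
object 27: 4066 + 162 = 4228
object 28: 4228 + 162 = 4390
object 29: 4390 + 162 = 4552
object 30: 4552 + 162 = 4714

16, 178, 340, 502, 664, 826, 988, 1150, 1312, 1474, 1636, 1798, 1960, 2122, 2284, 2446, 2608, 2770, 2932, 3094, 3256, 3418, 3580, 3742, 3904, 4066, 4228, 4390, 4552, 4714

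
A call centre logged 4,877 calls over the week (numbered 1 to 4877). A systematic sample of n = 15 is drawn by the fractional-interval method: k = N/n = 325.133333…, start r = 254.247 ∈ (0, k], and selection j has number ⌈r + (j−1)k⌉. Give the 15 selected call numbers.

255, 580, 905, 1230, 1555, 1880, 2206, 2531, 2856, 3181, 3506, 3831, 4156, 4481, 4807

j=1: r + 0k = 254.247 → ⌈·⌉ = 255
j=2: r + 1k = 579.380333… → ⌈·⌉ = 580
j=3: r + 2k = 904.513666… → ⌈·⌉ = 905
j=4: r + 3k = 1229.647 → ⌈·⌉ = 1230
j=5: r + 4k = 1554.780333… → ⌈·⌉ = 1555
j=6: r + 5k = 1879.913666… → ⌈·⌉ = 1880
j=7: r + 6k = 2205.047 → ⌈·⌉ = 2206
j=8: r + 7k = 2530.180333… → ⌈·⌉ = 2531
j=9: r + 8k = 2855.313666… → ⌈·⌉ = 2856
j=10: r + 9k = 3180.447 → ⌈·⌉ = 3181
j=11: r + 10k = 3505.580333… → ⌈·⌉ = 3506
j=12: r + 11k = 3830.713666… → ⌈·⌉ = 3831
j=13: r + 12k = 4155.847 → ⌈·⌉ = 4156
j=14: r + 13k = 4480.980333… → ⌈·⌉ = 4481
j=15: r + 14k = 4806.113666… → ⌈·⌉ = 4807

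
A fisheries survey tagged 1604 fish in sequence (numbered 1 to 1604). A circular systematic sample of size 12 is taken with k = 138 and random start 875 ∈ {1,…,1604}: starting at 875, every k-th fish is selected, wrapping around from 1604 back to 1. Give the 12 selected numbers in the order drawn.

Selection 1: 875
Selection 2: 875 + 138 = 1013
Selection 3: 1013 + 138 = 1151
Selection 4: 1151 + 138 = 1289
Selection 5: 1289 + 138 = 1427
Selection 6: 1427 + 138 = 1565
Selection 7: 1565 + 138 = 1703 → 1703 − 1604 = 99
Selection 8: 99 + 138 = 237
Selection 9: 237 + 138 = 375
Selection 10: 375 + 138 = 513
Selection 11: 513 + 138 = 651
Selection 12: 651 + 138 = 789

875, 1013, 1151, 1289, 1427, 1565, 99, 237, 375, 513, 651, 789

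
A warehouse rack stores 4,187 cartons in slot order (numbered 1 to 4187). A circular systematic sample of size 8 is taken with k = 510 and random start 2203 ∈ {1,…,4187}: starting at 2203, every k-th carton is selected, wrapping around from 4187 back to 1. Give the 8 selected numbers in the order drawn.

Selection 1: 2203
Selection 2: 2203 + 510 = 2713
Selection 3: 2713 + 510 = 3223
Selection 4: 3223 + 510 = 3733
Selection 5: 3733 + 510 = 4243 → 4243 − 4187 = 56
Selection 6: 56 + 510 = 566
Selection 7: 566 + 510 = 1076
Selection 8: 1076 + 510 = 1586

2203, 2713, 3223, 3733, 56, 566, 1076, 1586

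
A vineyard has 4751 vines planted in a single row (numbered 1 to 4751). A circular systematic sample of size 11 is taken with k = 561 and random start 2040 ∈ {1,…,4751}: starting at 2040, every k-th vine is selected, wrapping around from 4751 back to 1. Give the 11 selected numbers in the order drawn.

Selection 1: 2040
Selection 2: 2040 + 561 = 2601
Selection 3: 2601 + 561 = 3162
Selection 4: 3162 + 561 = 3723
Selection 5: 3723 + 561 = 4284
Selection 6: 4284 + 561 = 4845 → 4845 − 4751 = 94
Selection 7: 94 + 561 = 655
Selection 8: 655 + 561 = 1216
Selection 9: 1216 + 561 = 1777
Selection 10: 1777 + 561 = 2338
Selection 11: 2338 + 561 = 2899

2040, 2601, 3162, 3723, 4284, 94, 655, 1216, 1777, 2338, 2899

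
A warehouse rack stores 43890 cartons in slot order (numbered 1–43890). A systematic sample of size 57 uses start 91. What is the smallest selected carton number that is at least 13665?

13951

k = 43890/57 = 770
Steps past start: ⌈(13665 − 91)/770⌉ = ⌈13574/770⌉ = 18
Selected carton: 91 + 18×770 = 13951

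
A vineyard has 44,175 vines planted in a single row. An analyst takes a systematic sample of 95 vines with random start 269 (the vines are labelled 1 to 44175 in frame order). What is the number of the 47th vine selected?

k = 44175/95 = 465
47th selection = r + (47−1)·k = 269 + 46×465 = 269 + 21390 = 21659

21659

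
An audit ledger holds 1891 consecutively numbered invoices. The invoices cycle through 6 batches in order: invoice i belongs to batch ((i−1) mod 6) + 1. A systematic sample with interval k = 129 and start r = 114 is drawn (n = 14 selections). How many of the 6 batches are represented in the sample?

Consecutive selections differ by k = 129, so their batch numbers differ by 129 mod 6 = 3.
gcd(129, 6) = 3, so the sample visits 6/3 = 2 distinct residues mod 6.
Start 114 is batch 6; the batches hit are 3, 6.

2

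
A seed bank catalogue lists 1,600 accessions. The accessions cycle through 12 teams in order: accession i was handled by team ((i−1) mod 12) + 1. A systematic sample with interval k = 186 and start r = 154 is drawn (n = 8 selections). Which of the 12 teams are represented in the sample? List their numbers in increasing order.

4, 10

Consecutive selections differ by k = 186, so their team numbers differ by 186 mod 12 = 6.
gcd(186, 12) = 6, so the sample visits 12/6 = 2 distinct residues mod 12.
Start 154 is team 10; the teams hit are 4, 10.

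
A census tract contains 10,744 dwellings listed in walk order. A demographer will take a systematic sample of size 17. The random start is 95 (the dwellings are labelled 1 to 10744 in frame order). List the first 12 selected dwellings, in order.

k = N/n = 10744/17 = 632
dwelling 1: 95
dwelling 2: 95 + 632 = 727
dwelling 3: 727 + 632 = 1359
dwelling 4: 1359 + 632 = 1991
dwelling 5: 1991 + 632 = 2623
dwelling 6: 2623 + 632 = 3255
dwelling 7: 3255 + 632 = 3887
dwelling 8: 3887 + 632 = 4519
dwelling 9: 4519 + 632 = 5151
dwelling 10: 5151 + 632 = 5783
dwelling 11: 5783 + 632 = 6415
dwelling 12: 6415 + 632 = 7047

95, 727, 1359, 1991, 2623, 3255, 3887, 4519, 5151, 5783, 6415, 7047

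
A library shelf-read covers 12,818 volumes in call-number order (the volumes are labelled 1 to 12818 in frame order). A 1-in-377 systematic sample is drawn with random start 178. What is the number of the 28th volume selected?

10357

k = 377
28th selection = r + (28−1)·k = 178 + 27×377 = 178 + 10179 = 10357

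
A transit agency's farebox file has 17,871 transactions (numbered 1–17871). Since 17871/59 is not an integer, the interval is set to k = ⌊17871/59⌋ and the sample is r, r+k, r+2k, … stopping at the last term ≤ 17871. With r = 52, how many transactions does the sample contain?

60

k = ⌊17871/59⌋ = 302
Achieved size = ⌊(17871 − 52)/302⌋ + 1 = ⌊17819/302⌋ + 1 = 59 + 1 = 60
(last selection: 52 + 59×302 = 17870 ≤ 17871; next would be 18172 > 17871)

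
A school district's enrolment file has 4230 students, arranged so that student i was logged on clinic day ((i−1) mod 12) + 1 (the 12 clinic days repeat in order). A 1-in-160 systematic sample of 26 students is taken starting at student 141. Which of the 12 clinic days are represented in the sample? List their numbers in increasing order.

1, 5, 9

Consecutive selections differ by k = 160, so their clinic day numbers differ by 160 mod 12 = 4.
gcd(160, 12) = 4, so the sample visits 12/4 = 3 distinct residues mod 12.
Start 141 is clinic day 9; the clinic days hit are 1, 5, 9.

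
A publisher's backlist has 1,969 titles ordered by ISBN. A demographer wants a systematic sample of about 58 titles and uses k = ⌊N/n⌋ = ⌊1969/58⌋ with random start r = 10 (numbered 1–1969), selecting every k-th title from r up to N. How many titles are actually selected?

60

k = ⌊1969/58⌋ = 33
Achieved size = ⌊(1969 − 10)/33⌋ + 1 = ⌊1959/33⌋ + 1 = 59 + 1 = 60
(last selection: 10 + 59×33 = 1957 ≤ 1969; next would be 1990 > 1969)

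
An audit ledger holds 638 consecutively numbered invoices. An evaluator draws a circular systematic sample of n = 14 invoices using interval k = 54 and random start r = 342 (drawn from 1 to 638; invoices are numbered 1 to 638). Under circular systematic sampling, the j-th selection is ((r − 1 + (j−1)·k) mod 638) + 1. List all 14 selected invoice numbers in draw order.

342, 396, 450, 504, 558, 612, 28, 82, 136, 190, 244, 298, 352, 406

Selection 1: 342
Selection 2: 342 + 54 = 396
Selection 3: 396 + 54 = 450
Selection 4: 450 + 54 = 504
Selection 5: 504 + 54 = 558
Selection 6: 558 + 54 = 612
Selection 7: 612 + 54 = 666 → 666 − 638 = 28
Selection 8: 28 + 54 = 82
Selection 9: 82 + 54 = 136
Selection 10: 136 + 54 = 190
Selection 11: 190 + 54 = 244
Selection 12: 244 + 54 = 298
Selection 13: 298 + 54 = 352
Selection 14: 352 + 54 = 406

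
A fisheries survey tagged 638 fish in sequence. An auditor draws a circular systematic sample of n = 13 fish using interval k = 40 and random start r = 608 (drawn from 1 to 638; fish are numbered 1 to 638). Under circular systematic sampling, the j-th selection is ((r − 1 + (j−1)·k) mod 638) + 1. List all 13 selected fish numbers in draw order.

608, 10, 50, 90, 130, 170, 210, 250, 290, 330, 370, 410, 450

Selection 1: 608
Selection 2: 608 + 40 = 648 → 648 − 638 = 10
Selection 3: 10 + 40 = 50
Selection 4: 50 + 40 = 90
Selection 5: 90 + 40 = 130
Selection 6: 130 + 40 = 170
Selection 7: 170 + 40 = 210
Selection 8: 210 + 40 = 250
Selection 9: 250 + 40 = 290
Selection 10: 290 + 40 = 330
Selection 11: 330 + 40 = 370
Selection 12: 370 + 40 = 410
Selection 13: 410 + 40 = 450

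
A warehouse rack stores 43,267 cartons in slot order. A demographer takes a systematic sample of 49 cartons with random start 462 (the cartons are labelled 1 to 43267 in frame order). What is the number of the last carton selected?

42846

k = 43267/49 = 883
49th selection = r + (49−1)·k = 462 + 48×883 = 462 + 42384 = 42846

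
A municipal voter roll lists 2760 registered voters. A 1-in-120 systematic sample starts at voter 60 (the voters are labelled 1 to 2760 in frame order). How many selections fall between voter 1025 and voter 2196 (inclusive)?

k = 120
First selection ≥ 1025: 60 + ⌈(1025−60)/120⌉·120 = 60 + 9×120 = 1140
Last selection ≤ 2196: 60 + ⌊(2196−60)/120⌋·120 = 60 + 17×120 = 2100
Count = 17 − 9 + 1 = 9

9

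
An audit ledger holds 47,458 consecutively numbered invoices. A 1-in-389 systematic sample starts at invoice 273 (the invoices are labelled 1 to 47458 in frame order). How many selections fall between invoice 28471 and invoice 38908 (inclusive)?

k = 389
First selection ≥ 28471: 273 + ⌈(28471−273)/389⌉·389 = 273 + 73×389 = 28670
Last selection ≤ 38908: 273 + ⌊(38908−273)/389⌋·389 = 273 + 99×389 = 38784
Count = 99 − 73 + 1 = 27

27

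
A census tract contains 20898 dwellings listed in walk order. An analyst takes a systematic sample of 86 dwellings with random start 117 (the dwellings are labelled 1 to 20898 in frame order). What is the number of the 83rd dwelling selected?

k = 20898/86 = 243
83rd selection = r + (83−1)·k = 117 + 82×243 = 117 + 19926 = 20043

20043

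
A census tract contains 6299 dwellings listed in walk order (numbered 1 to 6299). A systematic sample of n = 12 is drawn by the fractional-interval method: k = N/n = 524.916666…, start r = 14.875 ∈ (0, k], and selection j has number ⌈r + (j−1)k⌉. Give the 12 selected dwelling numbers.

j=1: r + 0k = 14.875 → ⌈·⌉ = 15
j=2: r + 1k = 539.791666… → ⌈·⌉ = 540
j=3: r + 2k = 1064.708333… → ⌈·⌉ = 1065
j=4: r + 3k = 1589.625 → ⌈·⌉ = 1590
j=5: r + 4k = 2114.541666… → ⌈·⌉ = 2115
j=6: r + 5k = 2639.458333… → ⌈·⌉ = 2640
j=7: r + 6k = 3164.375 → ⌈·⌉ = 3165
j=8: r + 7k = 3689.291666… → ⌈·⌉ = 3690
j=9: r + 8k = 4214.208333… → ⌈·⌉ = 4215
j=10: r + 9k = 4739.125 → ⌈·⌉ = 4740
j=11: r + 10k = 5264.041666… → ⌈·⌉ = 5265
j=12: r + 11k = 5788.958333… → ⌈·⌉ = 5789

15, 540, 1065, 1590, 2115, 2640, 3165, 3690, 4215, 4740, 5265, 5789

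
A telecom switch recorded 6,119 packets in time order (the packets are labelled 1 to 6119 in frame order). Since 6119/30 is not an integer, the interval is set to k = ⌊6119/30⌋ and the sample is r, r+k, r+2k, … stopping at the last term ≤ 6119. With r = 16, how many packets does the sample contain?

k = ⌊6119/30⌋ = 203
Achieved size = ⌊(6119 − 16)/203⌋ + 1 = ⌊6103/203⌋ + 1 = 30 + 1 = 31
(last selection: 16 + 30×203 = 6106 ≤ 6119; next would be 6309 > 6119)

31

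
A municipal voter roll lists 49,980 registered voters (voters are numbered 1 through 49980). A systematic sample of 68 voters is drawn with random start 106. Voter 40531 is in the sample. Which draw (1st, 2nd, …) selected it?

56

k = 49980/68 = 735
position = (40531 − 106)/735 + 1 = 40425/735 + 1 = 55 + 1 = 56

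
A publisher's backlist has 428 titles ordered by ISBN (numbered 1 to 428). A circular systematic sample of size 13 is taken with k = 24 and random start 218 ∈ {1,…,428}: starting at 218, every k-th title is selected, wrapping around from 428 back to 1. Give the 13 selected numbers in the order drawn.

Selection 1: 218
Selection 2: 218 + 24 = 242
Selection 3: 242 + 24 = 266
Selection 4: 266 + 24 = 290
Selection 5: 290 + 24 = 314
Selection 6: 314 + 24 = 338
Selection 7: 338 + 24 = 362
Selection 8: 362 + 24 = 386
Selection 9: 386 + 24 = 410
Selection 10: 410 + 24 = 434 → 434 − 428 = 6
Selection 11: 6 + 24 = 30
Selection 12: 30 + 24 = 54
Selection 13: 54 + 24 = 78

218, 242, 266, 290, 314, 338, 362, 386, 410, 6, 30, 54, 78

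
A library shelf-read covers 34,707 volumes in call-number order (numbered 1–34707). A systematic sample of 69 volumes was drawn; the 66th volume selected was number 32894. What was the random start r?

199

k = 34707/69 = 503
r = 32894 − (66−1)×503 = 32894 − 32695 = 199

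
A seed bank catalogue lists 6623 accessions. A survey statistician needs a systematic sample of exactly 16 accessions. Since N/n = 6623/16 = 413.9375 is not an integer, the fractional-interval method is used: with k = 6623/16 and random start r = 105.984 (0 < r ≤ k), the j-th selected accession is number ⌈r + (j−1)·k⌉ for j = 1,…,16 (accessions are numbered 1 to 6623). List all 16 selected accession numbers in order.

j=1: r + 0k = 105.984 → ⌈·⌉ = 106
j=2: r + 1k = 519.9215 → ⌈·⌉ = 520
j=3: r + 2k = 933.859 → ⌈·⌉ = 934
j=4: r + 3k = 1347.7965 → ⌈·⌉ = 1348
j=5: r + 4k = 1761.734 → ⌈·⌉ = 1762
j=6: r + 5k = 2175.6715 → ⌈·⌉ = 2176
j=7: r + 6k = 2589.609 → ⌈·⌉ = 2590
j=8: r + 7k = 3003.5465 → ⌈·⌉ = 3004
j=9: r + 8k = 3417.484 → ⌈·⌉ = 3418
j=10: r + 9k = 3831.4215 → ⌈·⌉ = 3832
j=11: r + 10k = 4245.359 → ⌈·⌉ = 4246
j=12: r + 11k = 4659.2965 → ⌈·⌉ = 4660
j=13: r + 12k = 5073.234 → ⌈·⌉ = 5074
j=14: r + 13k = 5487.1715 → ⌈·⌉ = 5488
j=15: r + 14k = 5901.109 → ⌈·⌉ = 5902
j=16: r + 15k = 6315.0465 → ⌈·⌉ = 6316

106, 520, 934, 1348, 1762, 2176, 2590, 3004, 3418, 3832, 4246, 4660, 5074, 5488, 5902, 6316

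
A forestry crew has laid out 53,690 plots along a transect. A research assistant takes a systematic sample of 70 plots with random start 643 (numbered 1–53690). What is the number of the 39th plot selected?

k = 53690/70 = 767
39th selection = r + (39−1)·k = 643 + 38×767 = 643 + 29146 = 29789

29789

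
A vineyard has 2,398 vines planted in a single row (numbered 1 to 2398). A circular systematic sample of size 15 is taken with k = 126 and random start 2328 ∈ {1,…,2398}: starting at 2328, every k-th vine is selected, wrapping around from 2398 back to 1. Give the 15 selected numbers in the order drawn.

2328, 56, 182, 308, 434, 560, 686, 812, 938, 1064, 1190, 1316, 1442, 1568, 1694

Selection 1: 2328
Selection 2: 2328 + 126 = 2454 → 2454 − 2398 = 56
Selection 3: 56 + 126 = 182
Selection 4: 182 + 126 = 308
Selection 5: 308 + 126 = 434
Selection 6: 434 + 126 = 560
Selection 7: 560 + 126 = 686
Selection 8: 686 + 126 = 812
Selection 9: 812 + 126 = 938
Selection 10: 938 + 126 = 1064
Selection 11: 1064 + 126 = 1190
Selection 12: 1190 + 126 = 1316
Selection 13: 1316 + 126 = 1442
Selection 14: 1442 + 126 = 1568
Selection 15: 1568 + 126 = 1694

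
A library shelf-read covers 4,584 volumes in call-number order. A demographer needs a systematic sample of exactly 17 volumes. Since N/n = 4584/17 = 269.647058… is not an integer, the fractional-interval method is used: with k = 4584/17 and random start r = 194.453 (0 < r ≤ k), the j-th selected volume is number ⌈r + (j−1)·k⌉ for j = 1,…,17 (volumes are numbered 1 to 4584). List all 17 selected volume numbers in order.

195, 465, 734, 1004, 1274, 1543, 1813, 2082, 2352, 2622, 2891, 3161, 3431, 3700, 3970, 4240, 4509

j=1: r + 0k = 194.453 → ⌈·⌉ = 195
j=2: r + 1k = 464.100058… → ⌈·⌉ = 465
j=3: r + 2k = 733.747117… → ⌈·⌉ = 734
j=4: r + 3k = 1003.394176… → ⌈·⌉ = 1004
j=5: r + 4k = 1273.041235… → ⌈·⌉ = 1274
j=6: r + 5k = 1542.688294… → ⌈·⌉ = 1543
j=7: r + 6k = 1812.335352… → ⌈·⌉ = 1813
j=8: r + 7k = 2081.982411… → ⌈·⌉ = 2082
j=9: r + 8k = 2351.629470… → ⌈·⌉ = 2352
j=10: r + 9k = 2621.276529… → ⌈·⌉ = 2622
j=11: r + 10k = 2890.923588… → ⌈·⌉ = 2891
j=12: r + 11k = 3160.570647… → ⌈·⌉ = 3161
j=13: r + 12k = 3430.217705… → ⌈·⌉ = 3431
j=14: r + 13k = 3699.864764… → ⌈·⌉ = 3700
j=15: r + 14k = 3969.511823… → ⌈·⌉ = 3970
j=16: r + 15k = 4239.158882… → ⌈·⌉ = 4240
j=17: r + 16k = 4508.805941… → ⌈·⌉ = 4509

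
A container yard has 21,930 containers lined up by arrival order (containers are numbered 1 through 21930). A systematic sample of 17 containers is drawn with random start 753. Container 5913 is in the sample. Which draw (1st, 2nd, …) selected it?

5

k = 21930/17 = 1290
position = (5913 − 753)/1290 + 1 = 5160/1290 + 1 = 4 + 1 = 5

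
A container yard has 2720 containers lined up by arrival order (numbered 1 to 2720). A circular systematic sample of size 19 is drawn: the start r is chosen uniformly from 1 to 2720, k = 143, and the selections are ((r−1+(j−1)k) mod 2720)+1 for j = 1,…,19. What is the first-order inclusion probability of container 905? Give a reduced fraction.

For each position j, as r ranges over 1…2720 the j-th selection hits every container exactly once, so container 905 is selected for exactly 19 of the 2720 starts.
Inclusion probability = 19/2720.

19/2720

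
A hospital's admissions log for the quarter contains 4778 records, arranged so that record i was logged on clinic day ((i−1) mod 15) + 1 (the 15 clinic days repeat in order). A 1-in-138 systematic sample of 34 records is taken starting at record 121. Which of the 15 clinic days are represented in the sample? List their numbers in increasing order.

1, 4, 7, 10, 13

Consecutive selections differ by k = 138, so their clinic day numbers differ by 138 mod 15 = 3.
gcd(138, 15) = 3, so the sample visits 15/3 = 5 distinct residues mod 15.
Start 121 is clinic day 1; the clinic days hit are 1, 4, 7, 10, 13.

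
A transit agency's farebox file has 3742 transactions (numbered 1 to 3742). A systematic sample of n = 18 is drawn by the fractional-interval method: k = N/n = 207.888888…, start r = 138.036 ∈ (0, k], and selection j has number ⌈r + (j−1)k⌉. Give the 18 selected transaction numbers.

139, 346, 554, 762, 970, 1178, 1386, 1594, 1802, 2010, 2217, 2425, 2633, 2841, 3049, 3257, 3465, 3673

j=1: r + 0k = 138.036 → ⌈·⌉ = 139
j=2: r + 1k = 345.924888… → ⌈·⌉ = 346
j=3: r + 2k = 553.813777… → ⌈·⌉ = 554
j=4: r + 3k = 761.702666… → ⌈·⌉ = 762
j=5: r + 4k = 969.591555… → ⌈·⌉ = 970
j=6: r + 5k = 1177.480444… → ⌈·⌉ = 1178
j=7: r + 6k = 1385.369333… → ⌈·⌉ = 1386
j=8: r + 7k = 1593.258222… → ⌈·⌉ = 1594
j=9: r + 8k = 1801.147111… → ⌈·⌉ = 1802
j=10: r + 9k = 2009.036 → ⌈·⌉ = 2010
j=11: r + 10k = 2216.924888… → ⌈·⌉ = 2217
j=12: r + 11k = 2424.813777… → ⌈·⌉ = 2425
j=13: r + 12k = 2632.702666… → ⌈·⌉ = 2633
j=14: r + 13k = 2840.591555… → ⌈·⌉ = 2841
j=15: r + 14k = 3048.480444… → ⌈·⌉ = 3049
j=16: r + 15k = 3256.369333… → ⌈·⌉ = 3257
j=17: r + 16k = 3464.258222… → ⌈·⌉ = 3465
j=18: r + 17k = 3672.147111… → ⌈·⌉ = 3673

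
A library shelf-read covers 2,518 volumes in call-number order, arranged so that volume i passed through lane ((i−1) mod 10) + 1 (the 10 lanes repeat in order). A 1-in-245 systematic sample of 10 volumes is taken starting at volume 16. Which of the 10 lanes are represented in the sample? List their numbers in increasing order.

Consecutive selections differ by k = 245, so their lane numbers differ by 245 mod 10 = 5.
gcd(245, 10) = 5, so the sample visits 10/5 = 2 distinct residues mod 10.
Start 16 is lane 6; the lanes hit are 1, 6.

1, 6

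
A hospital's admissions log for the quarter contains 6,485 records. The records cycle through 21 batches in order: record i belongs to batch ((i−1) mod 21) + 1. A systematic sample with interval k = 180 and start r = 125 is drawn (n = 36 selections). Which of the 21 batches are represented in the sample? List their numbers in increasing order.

2, 5, 8, 11, 14, 17, 20

Consecutive selections differ by k = 180, so their batch numbers differ by 180 mod 21 = 12.
gcd(180, 21) = 3, so the sample visits 21/3 = 7 distinct residues mod 21.
Start 125 is batch 20; the batches hit are 2, 5, 8, 11, 14, 17, 20.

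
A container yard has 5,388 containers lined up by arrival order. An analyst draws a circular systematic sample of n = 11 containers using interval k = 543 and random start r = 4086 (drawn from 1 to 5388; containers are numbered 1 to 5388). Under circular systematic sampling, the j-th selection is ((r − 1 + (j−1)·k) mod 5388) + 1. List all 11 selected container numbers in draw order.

Selection 1: 4086
Selection 2: 4086 + 543 = 4629
Selection 3: 4629 + 543 = 5172
Selection 4: 5172 + 543 = 5715 → 5715 − 5388 = 327
Selection 5: 327 + 543 = 870
Selection 6: 870 + 543 = 1413
Selection 7: 1413 + 543 = 1956
Selection 8: 1956 + 543 = 2499
Selection 9: 2499 + 543 = 3042
Selection 10: 3042 + 543 = 3585
Selection 11: 3585 + 543 = 4128

4086, 4629, 5172, 327, 870, 1413, 1956, 2499, 3042, 3585, 4128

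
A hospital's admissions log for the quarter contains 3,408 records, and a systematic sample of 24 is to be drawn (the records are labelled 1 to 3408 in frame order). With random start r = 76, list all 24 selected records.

k = N/n = 3408/24 = 142
record 1: 76
record 2: 76 + 142 = 218
record 3: 218 + 142 = 360
record 4: 360 + 142 = 502
record 5: 502 + 142 = 644
record 6: 644 + 142 = 786
record 7: 786 + 142 = 928
record 8: 928 + 142 = 1070
record 9: 1070 + 142 = 1212
record 10: 1212 + 142 = 1354
record 11: 1354 + 142 = 1496
record 12: 1496 + 142 = 1638
record 13: 1638 + 142 = 1780
record 14: 1780 + 142 = 1922
record 15: 1922 + 142 = 2064
record 16: 2064 + 142 = 2206
record 17: 2206 + 142 = 2348
record 18: 2348 + 142 = 2490
record 19: 2490 + 142 = 2632
record 20: 2632 + 142 = 2774
record 21: 2774 + 142 = 2916
record 22: 2916 + 142 = 3058
record 23: 3058 + 142 = 3200
record 24: 3200 + 142 = 3342

76, 218, 360, 502, 644, 786, 928, 1070, 1212, 1354, 1496, 1638, 1780, 1922, 2064, 2206, 2348, 2490, 2632, 2774, 2916, 3058, 3200, 3342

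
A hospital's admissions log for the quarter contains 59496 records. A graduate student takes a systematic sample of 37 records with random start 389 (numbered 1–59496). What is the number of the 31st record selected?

48629

k = 59496/37 = 1608
31st selection = r + (31−1)·k = 389 + 30×1608 = 389 + 48240 = 48629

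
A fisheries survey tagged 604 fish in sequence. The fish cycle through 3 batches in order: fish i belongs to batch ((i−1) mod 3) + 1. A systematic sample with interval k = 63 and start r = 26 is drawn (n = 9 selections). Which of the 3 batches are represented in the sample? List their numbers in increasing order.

2

Consecutive selections differ by k = 63, so their batch numbers differ by 63 mod 3 = 0.
gcd(63, 3) = 3, so the sample visits 3/3 = 1 distinct residues mod 3.
Start 26 is batch 2; the batches hit are 2.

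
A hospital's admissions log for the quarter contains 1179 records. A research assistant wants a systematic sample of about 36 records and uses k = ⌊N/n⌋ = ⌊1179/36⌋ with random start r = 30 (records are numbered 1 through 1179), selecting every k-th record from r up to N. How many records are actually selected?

36

k = ⌊1179/36⌋ = 32
Achieved size = ⌊(1179 − 30)/32⌋ + 1 = ⌊1149/32⌋ + 1 = 35 + 1 = 36
(last selection: 30 + 35×32 = 1150 ≤ 1179; next would be 1182 > 1179)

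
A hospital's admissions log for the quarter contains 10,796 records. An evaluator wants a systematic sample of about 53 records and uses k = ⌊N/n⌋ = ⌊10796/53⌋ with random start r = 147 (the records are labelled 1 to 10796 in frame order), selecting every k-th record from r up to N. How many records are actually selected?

53

k = ⌊10796/53⌋ = 203
Achieved size = ⌊(10796 − 147)/203⌋ + 1 = ⌊10649/203⌋ + 1 = 52 + 1 = 53
(last selection: 147 + 52×203 = 10703 ≤ 10796; next would be 10906 > 10796)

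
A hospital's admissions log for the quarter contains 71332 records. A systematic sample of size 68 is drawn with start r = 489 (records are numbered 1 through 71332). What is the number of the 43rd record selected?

k = 71332/68 = 1049
43rd selection = r + (43−1)·k = 489 + 42×1049 = 489 + 44058 = 44547

44547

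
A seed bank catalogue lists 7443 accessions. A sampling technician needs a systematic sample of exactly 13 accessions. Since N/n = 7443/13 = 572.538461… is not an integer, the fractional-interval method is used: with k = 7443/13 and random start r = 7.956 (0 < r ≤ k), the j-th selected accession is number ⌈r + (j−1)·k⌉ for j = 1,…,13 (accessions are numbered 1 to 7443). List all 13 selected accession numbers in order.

8, 581, 1154, 1726, 2299, 2871, 3444, 4016, 4589, 5161, 5734, 6306, 6879

j=1: r + 0k = 7.956 → ⌈·⌉ = 8
j=2: r + 1k = 580.494461… → ⌈·⌉ = 581
j=3: r + 2k = 1153.032923… → ⌈·⌉ = 1154
j=4: r + 3k = 1725.571384… → ⌈·⌉ = 1726
j=5: r + 4k = 2298.109846… → ⌈·⌉ = 2299
j=6: r + 5k = 2870.648307… → ⌈·⌉ = 2871
j=7: r + 6k = 3443.186769… → ⌈·⌉ = 3444
j=8: r + 7k = 4015.725230… → ⌈·⌉ = 4016
j=9: r + 8k = 4588.263692… → ⌈·⌉ = 4589
j=10: r + 9k = 5160.802153… → ⌈·⌉ = 5161
j=11: r + 10k = 5733.340615… → ⌈·⌉ = 5734
j=12: r + 11k = 6305.879076… → ⌈·⌉ = 6306
j=13: r + 12k = 6878.417538… → ⌈·⌉ = 6879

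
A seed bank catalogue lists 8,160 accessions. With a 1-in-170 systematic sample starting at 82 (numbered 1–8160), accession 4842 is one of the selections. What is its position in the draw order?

k = 170
position = (4842 − 82)/170 + 1 = 4760/170 + 1 = 28 + 1 = 29

29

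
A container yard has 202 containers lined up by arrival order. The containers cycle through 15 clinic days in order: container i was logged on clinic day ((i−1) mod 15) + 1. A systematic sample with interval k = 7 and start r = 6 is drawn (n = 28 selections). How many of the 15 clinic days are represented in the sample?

Consecutive selections differ by k = 7, so their clinic day numbers differ by 7 mod 15 = 7.
gcd(7, 15) = 1, so the sample visits 15/1 = 15 distinct residues mod 15.
Start 6 is clinic day 6; the clinic days hit are 1, 2, 3, 4, 5, 6, 7, 8, 9, 10, 11, 12, 13, 14, 15.

15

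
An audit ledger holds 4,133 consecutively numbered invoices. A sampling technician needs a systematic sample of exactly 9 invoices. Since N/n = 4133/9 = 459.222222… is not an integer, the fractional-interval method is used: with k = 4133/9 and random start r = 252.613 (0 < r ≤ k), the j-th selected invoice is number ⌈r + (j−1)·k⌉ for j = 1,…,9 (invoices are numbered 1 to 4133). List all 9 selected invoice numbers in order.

j=1: r + 0k = 252.613 → ⌈·⌉ = 253
j=2: r + 1k = 711.835222… → ⌈·⌉ = 712
j=3: r + 2k = 1171.057444… → ⌈·⌉ = 1172
j=4: r + 3k = 1630.279666… → ⌈·⌉ = 1631
j=5: r + 4k = 2089.501888… → ⌈·⌉ = 2090
j=6: r + 5k = 2548.724111… → ⌈·⌉ = 2549
j=7: r + 6k = 3007.946333… → ⌈·⌉ = 3008
j=8: r + 7k = 3467.168555… → ⌈·⌉ = 3468
j=9: r + 8k = 3926.390777… → ⌈·⌉ = 3927

253, 712, 1172, 1631, 2090, 2549, 3008, 3468, 3927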